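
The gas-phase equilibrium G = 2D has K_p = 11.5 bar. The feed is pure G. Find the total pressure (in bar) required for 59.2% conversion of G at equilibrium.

P = 5.33 bar

Take 1 mol G as basis and let X be its fractional conversion, so ξ = X.
Species balance: n_G = 1 − X; n_D = 2X.
n_T = Σnᵢ = 1 + X.
K_p = p_D^2 / (p_G) with p_i = (n_i/n_T)·P.
At X = 0.592: the mole-fraction product g(X) = Π y_i^ν_i = 2.158. Since K_p = g(X)·P^{1}, P = (K_p/g)^(1/1) = (11.5/2.158)^(1/1) = 5.33 bar.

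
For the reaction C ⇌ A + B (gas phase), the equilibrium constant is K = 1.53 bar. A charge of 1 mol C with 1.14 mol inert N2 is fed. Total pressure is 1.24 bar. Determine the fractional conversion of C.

Let X = conversion of C (basis 1 mol C); extent of reaction ξ = X.
At extent ξ: n_C = 1 − X; n_A = X; n_B = X; n_I = 1.14 (inert).
n_T = Σnᵢ = 2.14 + X.
y_i = n_i/n_T, p_i = y_i·P. K = p_A p_B / (p_C).
Substituting and setting equal to 1.53 bar gives a polynomial in X; the root in (0,1) is X = 0.817.

X = 0.817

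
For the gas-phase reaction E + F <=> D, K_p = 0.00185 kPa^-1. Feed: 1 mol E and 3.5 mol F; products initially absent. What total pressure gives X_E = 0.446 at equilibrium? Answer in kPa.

Take 1 mol E as basis and let X be its fractional conversion, so ξ = X.
At extent ξ: n_E = 1 − X; n_F = 3.5 − X; n_D = X.
Summing: n_T = 4.5 − X.
K_p = p_D / (p_E p_F) with p_i = (n_i/n_T)·P.
At X = 0.446: the mole-fraction product g(X) = Π y_i^ν_i = 1.069. Since K_p = g(X)·P^{-1}, P = (g/K_p)^(1/1) = (1.069/0.00185)^(1/1) = 578 kPa.

P = 578 kPa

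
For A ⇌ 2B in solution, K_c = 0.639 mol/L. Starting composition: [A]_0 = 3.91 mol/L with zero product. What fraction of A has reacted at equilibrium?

X = 0.183

Let X = conversion of A; extent ξ = 3.91·X mol/L.
Concentrations: [A] = 3.91 − 3.91X; [B] = 7.82X.
K_c = [B]^2 / ([A]).
Setting equal to 0.639 and solving for X on (0,1) gives X = 0.183.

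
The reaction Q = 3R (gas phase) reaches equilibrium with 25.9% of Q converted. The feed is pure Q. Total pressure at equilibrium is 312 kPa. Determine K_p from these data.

K_p = 2.67e+04 kPa^2

Let X = conversion of Q (basis 1 mol Q); extent of reaction ξ = X.
Moles: n_Q = 1 − X; n_R = 3X.
Total moles n_T = 1 + 2X.
At X = 0.259: n_Q = 0.741, n_R = 0.777, n_T = 1.52.
p_i = (n_i/n_T)·P. K_p = p_R^3 / (p_Q) = 2.67e+04 kPa^2.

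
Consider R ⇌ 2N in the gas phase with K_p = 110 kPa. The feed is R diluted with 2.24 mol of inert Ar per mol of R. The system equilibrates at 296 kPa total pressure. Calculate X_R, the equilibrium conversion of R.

Take 1 mol R as basis and let X be its fractional conversion, so ξ = X.
Species balance: n_R = 1 − X; n_N = 2X; n_I = 2.24 (inert).
Summing: n_T = 3.24 + X.
With p_i = (n_i/n_T)P, K_p = p_N^2 / (p_R).
This yields a degree-2 equation in X; solving on (0,1), X = 0.438.

X = 0.438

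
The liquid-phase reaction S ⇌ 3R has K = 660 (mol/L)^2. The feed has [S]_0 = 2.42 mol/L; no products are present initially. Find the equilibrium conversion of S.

Let X = conversion of S; extent ξ = 2.42·X mol/L.
Concentrations: [S] = 2.42 − 2.42X; [R] = 7.26X.
K = [R]^3 / ([S]).
Equating to 660 (mol/L)^2: the physical root is X = 0.852.

X = 0.852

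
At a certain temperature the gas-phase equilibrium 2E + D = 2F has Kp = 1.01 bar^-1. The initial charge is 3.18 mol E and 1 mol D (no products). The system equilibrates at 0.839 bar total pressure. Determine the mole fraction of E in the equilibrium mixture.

y_E = 0.622

Take 1 mol D as basis and let X be its fractional conversion, so ξ = X.
Moles: n_E = 3.18 − 2X; n_D = 1 − X; n_F = 2X.
Total moles n_T = 4.18 − X.
Mole fractions y_i = n_i/n_T; Kp = p_F^2 / (p_E^2 p_D) with p_i = y_i·P.
Setting this equal to 1.01 bar^-1 and taking the physical root (0 < X < 1) gives X = 0.422.
Then n_E = 2.34, n_T = 3.76, so y_E = 0.622.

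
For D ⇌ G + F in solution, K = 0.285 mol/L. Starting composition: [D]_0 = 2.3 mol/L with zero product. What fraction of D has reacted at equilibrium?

X = 0.295

Let X = conversion of D; extent ξ = 2.3·X mol/L.
Concentrations: [D] = 2.3 − 2.3X; [G] = 2.3X; [F] = 2.3X.
K = [G] [F] / ([D]).
Equating to 0.285 mol/L: the physical root is X = 0.295.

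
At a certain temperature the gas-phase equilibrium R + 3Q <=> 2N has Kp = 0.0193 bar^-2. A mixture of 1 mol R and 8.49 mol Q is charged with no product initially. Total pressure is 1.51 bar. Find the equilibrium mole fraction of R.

y_R = 0.086

Take 1 mol R as basis and let X be its fractional conversion, so ξ = X.
Species balance: n_R = 1 − X; n_Q = 8.49 − 3X; n_N = 2X.
Total moles n_T = 9.49 − 2X.
Mole fractions y_i = n_i/n_T; Kp = p_N^2 / (p_R p_Q^3) with p_i = y_i·P.
Setting this equal to 0.0193 bar^-2 and taking the physical root (0 < X < 1) gives X = 0.223.
Then n_R = 0.777, n_T = 9.04, so y_R = 0.086.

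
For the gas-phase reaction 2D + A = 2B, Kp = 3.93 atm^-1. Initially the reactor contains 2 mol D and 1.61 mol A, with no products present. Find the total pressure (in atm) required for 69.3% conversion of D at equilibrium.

P = 4.12 atm

Basis: 2 mol D initially; let X = conversion of D. Extent ξ = X.
Species balance: n_D = 2 − 2X; n_A = 1.61 − X; n_B = 2X.
Summing: n_T = 3.61 − X.
Kp = p_B^2 / (p_D^2 p_A) with p_i = (n_i/n_T)·P.
At X = 0.693: the mole-fraction product g(X) = Π y_i^ν_i = 16.21. Since Kp = g(X)·P^{-1}, P = (g/Kp)^(1/1) = (16.21/3.93)^(1/1) = 4.12 atm.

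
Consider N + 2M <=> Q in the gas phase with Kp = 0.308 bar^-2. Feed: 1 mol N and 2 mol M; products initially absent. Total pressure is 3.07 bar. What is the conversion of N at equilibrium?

Take 1 mol N as basis and let X be its fractional conversion, so ξ = X.
At extent ξ: n_N = 1 − X; n_M = 2 − 2X; n_Q = X.
Total moles n_T = 3 − 2X.
y_i = n_i/n_T, p_i = y_i·P. Kp = p_Q / (p_N p_M^2).
Setting this equal to 0.308 bar^-2 and taking the physical root (0 < X < 1) gives X = 0.445.

X = 0.445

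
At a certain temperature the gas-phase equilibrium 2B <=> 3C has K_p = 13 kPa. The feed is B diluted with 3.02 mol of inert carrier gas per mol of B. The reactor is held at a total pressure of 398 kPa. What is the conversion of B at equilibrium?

Let X = conversion of B (basis 1 mol B); extent of reaction ξ = 0.5X.
Species balance: n_B = 1 − X; n_C = 1.5X; n_I = 3.02 (inert).
n_T = Σnᵢ = 4.02 + 0.5X.
With p_i = (n_i/n_T)P, K_p = p_C^3 / (p_B^2).
Setting this equal to 13 kPa and taking the physical root (0 < X < 1) gives X = 0.276.

X = 0.276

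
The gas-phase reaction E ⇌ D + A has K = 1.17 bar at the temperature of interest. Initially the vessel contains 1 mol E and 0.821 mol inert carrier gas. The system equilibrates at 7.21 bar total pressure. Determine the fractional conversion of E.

Basis: 1 mol E initially; let X = conversion of E. Extent ξ = X.
At extent ξ: n_E = 1 − X; n_D = X; n_A = X; n_I = 0.821 (inert).
Summing: n_T = 1.82 + X.
With p_i = (n_i/n_T)P, K = p_D p_A / (p_E).
This yields a degree-2 equation in X; solving on (0,1), X = 0.450.

X = 0.450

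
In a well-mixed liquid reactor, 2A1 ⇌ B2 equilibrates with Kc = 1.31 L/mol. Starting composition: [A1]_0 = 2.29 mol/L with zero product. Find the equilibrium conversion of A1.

X = 0.667

Let X = conversion of A1; extent ξ = 2.29X/2 mol/L.
Concentrations: [A1] = 2.29 − 2.29X; [B2] = 1.15X.
Kc = [B2] / ([A1]^2).
Equating to 1.31 L/mol: the physical root is X = 0.667.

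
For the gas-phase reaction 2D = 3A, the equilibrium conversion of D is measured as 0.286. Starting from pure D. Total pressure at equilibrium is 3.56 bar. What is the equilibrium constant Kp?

Take 1 mol D as basis and let X be its fractional conversion, so ξ = 0.5X.
Moles: n_D = 1 − X; n_A = 1.5X.
Total moles n_T = 1 + 0.5X.
At X = 0.286: n_D = 0.714, n_A = 0.429, n_T = 1.14.
p_i = (n_i/n_T)·P. Kp = p_A^3 / (p_D^2) = 0.482 bar.

Kp = 0.482 bar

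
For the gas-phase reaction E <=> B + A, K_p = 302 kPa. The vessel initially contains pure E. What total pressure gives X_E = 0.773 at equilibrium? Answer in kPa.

Let X = conversion of E (basis 1 mol E); extent of reaction ξ = X.
At extent ξ: n_E = 1 − X; n_B = X; n_A = X.
n_T = Σnᵢ = 1 + X.
K_p = p_B p_A / (p_E) with p_i = (n_i/n_T)·P.
At X = 0.773: the mole-fraction product g(X) = Π y_i^ν_i = 1.485. Since K_p = g(X)·P^{1}, P = (K_p/g)^(1/1) = (302/1.485)^(1/1) = 203 kPa.

P = 203 kPa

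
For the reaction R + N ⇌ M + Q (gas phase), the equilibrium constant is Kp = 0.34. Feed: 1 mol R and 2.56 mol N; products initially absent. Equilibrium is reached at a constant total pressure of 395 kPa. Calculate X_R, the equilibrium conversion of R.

Basis: 1 mol R initially; let X = conversion of R. Extent ξ = X.
Mole table: n_R = 1 − X; n_N = 2.56 − X; n_M = X; n_Q = X.
n_T stays at 3.56 (no change in mole number).
With p_i = (n_i/n_T)P, Kp = p_M p_Q / (p_R p_N).
Setting this equal to 0.34 and taking the physical root (0 < X < 1) gives X = 0.553.

X = 0.553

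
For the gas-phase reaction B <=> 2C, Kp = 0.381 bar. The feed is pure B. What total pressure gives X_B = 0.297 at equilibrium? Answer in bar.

P = 0.985 bar

Basis: 1 mol B initially; let X = conversion of B. Extent ξ = X.
At extent ξ: n_B = 1 − X; n_C = 2X.
Total moles n_T = 1 + X.
Kp = p_C^2 / (p_B) with p_i = (n_i/n_T)·P.
At X = 0.297: the mole-fraction product g(X) = Π y_i^ν_i = 0.387. Since Kp = g(X)·P^{1}, P = (Kp/g)^(1/1) = (0.381/0.387)^(1/1) = 0.985 bar.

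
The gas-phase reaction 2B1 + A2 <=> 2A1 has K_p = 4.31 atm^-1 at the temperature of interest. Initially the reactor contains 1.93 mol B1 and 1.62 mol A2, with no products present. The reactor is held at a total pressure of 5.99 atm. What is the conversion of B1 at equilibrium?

Let X = conversion of B1 (basis 1.93 mol B1); extent of reaction ξ = 0.965X.
Moles: n_B1 = 1.93 − 1.93X; n_A2 = 1.62 − 0.965X; n_A1 = 1.93X.
Summing: n_T = 3.55 − 0.965X.
With p_i = (n_i/n_T)P, K_p = p_A1^2 / (p_B1^2 p_A2).
Substituting and setting equal to 4.31 atm^-1 gives a polynomial in X; the root in (0,1) is X = 0.742.

X = 0.742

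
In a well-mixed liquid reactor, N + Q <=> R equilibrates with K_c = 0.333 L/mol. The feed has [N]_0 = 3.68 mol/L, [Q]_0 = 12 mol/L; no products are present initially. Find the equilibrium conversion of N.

X = 0.754

Let X = conversion of N; extent ξ = 3.68·X mol/L.
Concentrations: [N] = 3.68 − 3.68X; [Q] = 12 − 3.68X; [R] = 3.68X.
K_c = [R] / ([N] [Q]).
Equating to 0.333 L/mol: the physical root is X = 0.754.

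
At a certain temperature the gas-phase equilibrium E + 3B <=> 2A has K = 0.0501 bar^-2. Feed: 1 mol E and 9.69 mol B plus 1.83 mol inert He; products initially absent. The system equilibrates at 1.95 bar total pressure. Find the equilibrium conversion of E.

X = 0.370

Take 1 mol E as basis and let X be its fractional conversion, so ξ = X.
Moles: n_E = 1 − X; n_B = 9.69 − 3X; n_A = 2X; n_I = 1.83 (inert).
Total moles n_T = 12.5 − 2X.
Mole fractions y_i = n_i/n_T; K = p_A^2 / (p_E p_B^3) with p_i = y_i·P.
Substituting and setting equal to 0.0501 bar^-2 gives a polynomial in X; the root in (0,1) is X = 0.370.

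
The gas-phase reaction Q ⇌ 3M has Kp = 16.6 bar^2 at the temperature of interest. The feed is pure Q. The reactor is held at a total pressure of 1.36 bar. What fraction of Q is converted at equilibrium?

X = 0.781

Let X = conversion of Q (basis 1 mol Q); extent of reaction ξ = X.
Species balance: n_Q = 1 − X; n_M = 3X.
Total moles n_T = 1 + 2X.
Mole fractions y_i = n_i/n_T; Kp = p_M^3 / (p_Q) with p_i = y_i·P.
This yields a degree-3 equation in X; solving on (0,1), X = 0.781.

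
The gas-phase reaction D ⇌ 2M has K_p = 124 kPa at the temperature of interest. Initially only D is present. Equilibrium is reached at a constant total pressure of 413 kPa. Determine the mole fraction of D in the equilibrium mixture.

Basis: 1 mol D initially; let X = conversion of D. Extent ξ = X.
Moles: n_D = 1 − X; n_M = 2X.
Total moles n_T = 1 + X.
y_i = n_i/n_T, p_i = y_i·P. K_p = p_M^2 / (p_D).
This yields a degree-2 equation in X; solving on (0,1), X = 0.264.
Then n_D = 0.736, n_T = 1.26, so y_D = 0.582.

y_D = 0.582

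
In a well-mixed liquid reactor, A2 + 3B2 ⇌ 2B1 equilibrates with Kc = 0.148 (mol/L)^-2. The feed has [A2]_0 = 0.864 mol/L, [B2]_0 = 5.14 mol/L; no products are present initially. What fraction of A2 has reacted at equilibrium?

X = 0.696

Let X = conversion of A2; extent ξ = 0.864·X mol/L.
Concentrations: [A2] = 0.864 − 0.864X; [B2] = 5.14 − 2.59X; [B1] = 1.73X.
Kc = [B1]^2 / ([A2] [B2]^3).
Equating to 0.148 (mol/L)^-2: the physical root is X = 0.696.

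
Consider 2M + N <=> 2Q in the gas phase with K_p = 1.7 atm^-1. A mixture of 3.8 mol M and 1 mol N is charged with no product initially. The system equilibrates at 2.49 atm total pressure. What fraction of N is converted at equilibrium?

X = 0.688

Basis: 1 mol N initially; let X = conversion of N. Extent ξ = X.
At extent ξ: n_M = 3.8 − 2X; n_N = 1 − X; n_Q = 2X.
n_T = Σnᵢ = 4.8 − X.
With p_i = (n_i/n_T)P, K_p = p_Q^2 / (p_M^2 p_N).
Setting this equal to 1.7 atm^-1 and taking the physical root (0 < X < 1) gives X = 0.688.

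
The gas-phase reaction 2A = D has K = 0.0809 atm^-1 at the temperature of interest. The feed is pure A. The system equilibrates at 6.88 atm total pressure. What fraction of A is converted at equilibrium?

Let X = conversion of A (basis 1 mol A); extent of reaction ξ = 0.5X.
Mole table: n_A = 1 − X; n_D = 0.5X.
n_T = Σnᵢ = 1 − 0.5X.
Mole fractions y_i = n_i/n_T; K = p_D / (p_A^2) with p_i = y_i·P.
Substituting and setting equal to 0.0809 atm^-1 gives a polynomial in X; the root in (0,1) is X = 0.443.

X = 0.443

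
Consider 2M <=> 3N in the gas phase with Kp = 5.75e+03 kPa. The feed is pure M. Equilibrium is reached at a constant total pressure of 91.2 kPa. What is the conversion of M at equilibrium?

Let X = conversion of M (basis 1 mol M); extent of reaction ξ = 0.5X.
Mole table: n_M = 1 − X; n_N = 1.5X.
n_T = Σnᵢ = 1 + 0.5X.
y_i = n_i/n_T, p_i = y_i·P. Kp = p_N^3 / (p_M^2).
Equating to 5.75e+03 kPa and solving on 0 < X < 1: X = 0.848.

X = 0.848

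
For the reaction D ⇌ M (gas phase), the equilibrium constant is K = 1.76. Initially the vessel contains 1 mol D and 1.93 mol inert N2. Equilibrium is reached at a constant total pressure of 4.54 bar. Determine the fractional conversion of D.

Let X = conversion of D (basis 1 mol D); extent of reaction ξ = X.
Mole table: n_D = 1 − X; n_M = X; n_I = 1.93 (inert).
n_T stays at 2.93 (no change in mole number).
y_i = n_i/n_T, p_i = y_i·P. K = p_M / (p_D).
Substituting and setting equal to 1.76 gives a polynomial in X; the root in (0,1) is X = 0.638.

X = 0.638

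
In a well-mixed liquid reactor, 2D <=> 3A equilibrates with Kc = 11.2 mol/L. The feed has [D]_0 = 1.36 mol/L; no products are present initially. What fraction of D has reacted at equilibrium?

Let X = conversion of D; extent ξ = 1.36X/2 mol/L.
Concentrations: [D] = 1.36 − 1.36X; [A] = 2.04X.
Kc = [A]^3 / ([D]^2).
Equating to 11.2 mol/L: the physical root is X = 0.658.

X = 0.658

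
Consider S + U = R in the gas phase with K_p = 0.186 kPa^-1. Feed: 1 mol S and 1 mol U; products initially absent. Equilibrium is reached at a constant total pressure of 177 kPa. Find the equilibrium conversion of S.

X = 0.828

Let X = conversion of S (basis 1 mol S); extent of reaction ξ = X.
Mole table: n_S = 1 − X; n_U = 1 − X; n_R = X.
n_T = Σnᵢ = 2 − X.
Mole fractions y_i = n_i/n_T; K_p = p_R / (p_S p_U) with p_i = y_i·P.
This yields a degree-2 equation in X; solving on (0,1), X = 0.828.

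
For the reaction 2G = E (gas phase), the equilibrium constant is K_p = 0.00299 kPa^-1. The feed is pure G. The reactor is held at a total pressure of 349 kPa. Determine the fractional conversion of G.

X = 0.560

Let X = conversion of G (basis 1 mol G); extent of reaction ξ = 0.5X.
Moles: n_G = 1 − X; n_E = 0.5X.
Total moles n_T = 1 − 0.5X.
With p_i = (n_i/n_T)P, K_p = p_E / (p_G^2).
This yields a degree-2 equation in X; solving on (0,1), X = 0.560.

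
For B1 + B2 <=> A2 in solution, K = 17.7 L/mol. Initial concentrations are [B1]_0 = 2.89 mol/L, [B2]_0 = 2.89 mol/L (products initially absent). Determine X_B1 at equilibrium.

Let X = conversion of B1; extent ξ = 2.89·X mol/L.
Concentrations: [B1] = 2.89 − 2.89X; [B2] = 2.89 − 2.89X; [A2] = 2.89X.
K = [A2] / ([B1] [B2]).
Setting equal to 17.7 and solving for X on (0,1) gives X = 0.870.

X = 0.870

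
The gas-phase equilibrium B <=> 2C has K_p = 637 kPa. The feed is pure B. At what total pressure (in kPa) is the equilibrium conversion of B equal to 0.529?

Basis: 1 mol B initially; let X = conversion of B. Extent ξ = X.
Species balance: n_B = 1 − X; n_C = 2X.
Total moles n_T = 1 + X.
K_p = p_C^2 / (p_B) with p_i = (n_i/n_T)·P.
At X = 0.529: the mole-fraction product g(X) = Π y_i^ν_i = 1.554. Since K_p = g(X)·P^{1}, P = (K_p/g)^(1/1) = (637/1.554)^(1/1) = 410 kPa.

P = 410 kPa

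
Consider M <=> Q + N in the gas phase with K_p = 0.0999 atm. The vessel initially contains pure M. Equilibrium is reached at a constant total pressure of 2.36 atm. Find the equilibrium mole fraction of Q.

Let X = conversion of M (basis 1 mol M); extent of reaction ξ = X.
Species balance: n_M = 1 − X; n_Q = X; n_N = X.
n_T = Σnᵢ = 1 + X.
Mole fractions y_i = n_i/n_T; K_p = p_Q p_N / (p_M) with p_i = y_i·P.
Substituting and setting equal to 0.0999 atm gives a polynomial in X; the root in (0,1) is X = 0.202.
Then n_Q = 0.202, n_T = 1.2, so y_Q = 0.168.

y_Q = 0.168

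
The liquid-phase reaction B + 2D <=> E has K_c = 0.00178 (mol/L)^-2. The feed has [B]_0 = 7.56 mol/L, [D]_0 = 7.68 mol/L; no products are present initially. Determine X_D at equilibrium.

X = 0.141

Let X = conversion of D; extent ξ = 7.68X/2 mol/L.
Concentrations: [B] = 7.56 − 3.84X; [D] = 7.68 − 7.68X; [E] = 3.84X.
K_c = [E] / ([B] [D]^2).
Setting equal to 0.00178 and solving for X on (0,1) gives X = 0.141.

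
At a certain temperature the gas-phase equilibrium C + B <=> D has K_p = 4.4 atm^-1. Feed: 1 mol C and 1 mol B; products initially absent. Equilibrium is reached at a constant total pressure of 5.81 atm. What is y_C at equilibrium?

Let X = conversion of C (basis 1 mol C); extent of reaction ξ = X.
Mole table: n_C = 1 − X; n_B = 1 − X; n_D = X.
Total moles n_T = 2 − X.
With p_i = (n_i/n_T)P, K_p = p_D / (p_C p_B).
Setting this equal to 4.4 atm^-1 and taking the physical root (0 < X < 1) gives X = 0.806.
Then n_C = 0.194, n_T = 1.19, so y_C = 0.162.

y_C = 0.162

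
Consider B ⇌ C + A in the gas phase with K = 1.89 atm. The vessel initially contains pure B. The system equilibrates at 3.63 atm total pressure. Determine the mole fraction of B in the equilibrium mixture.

Let X = conversion of B (basis 1 mol B); extent of reaction ξ = X.
Species balance: n_B = 1 − X; n_C = X; n_A = X.
Total moles n_T = 1 + X.
With p_i = (n_i/n_T)P, K = p_C p_A / (p_B).
This yields a degree-2 equation in X; solving on (0,1), X = 0.585.
Then n_B = 0.415, n_T = 1.59, so y_B = 0.262.

y_B = 0.262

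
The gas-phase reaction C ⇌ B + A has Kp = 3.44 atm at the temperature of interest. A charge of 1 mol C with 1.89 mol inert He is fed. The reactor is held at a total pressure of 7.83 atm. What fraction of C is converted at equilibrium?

Take 1 mol C as basis and let X be its fractional conversion, so ξ = X.
Species balance: n_C = 1 − X; n_B = X; n_A = X; n_I = 1.89 (inert).
n_T = Σnᵢ = 2.89 + X.
With p_i = (n_i/n_T)P, Kp = p_B p_A / (p_C).
This yields a degree-2 equation in X; solving on (0,1), X = 0.694.

X = 0.694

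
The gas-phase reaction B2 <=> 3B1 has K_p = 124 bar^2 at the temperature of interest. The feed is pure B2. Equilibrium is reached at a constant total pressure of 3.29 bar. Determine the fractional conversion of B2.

X = 0.815

Basis: 1 mol B2 initially; let X = conversion of B2. Extent ξ = X.
Mole table: n_B2 = 1 − X; n_B1 = 3X.
n_T = Σnᵢ = 1 + 2X.
With p_i = (n_i/n_T)P, K_p = p_B1^3 / (p_B2).
Setting this equal to 124 bar^2 and taking the physical root (0 < X < 1) gives X = 0.815.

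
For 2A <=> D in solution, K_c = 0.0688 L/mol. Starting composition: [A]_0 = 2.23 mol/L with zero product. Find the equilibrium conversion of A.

X = 0.198

Let X = conversion of A; extent ξ = 2.23X/2 mol/L.
Concentrations: [A] = 2.23 − 2.23X; [D] = 1.11X.
K_c = [D] / ([A]^2).
Solving K_c = 0.0688 for X ∈ (0,1): X = 0.198.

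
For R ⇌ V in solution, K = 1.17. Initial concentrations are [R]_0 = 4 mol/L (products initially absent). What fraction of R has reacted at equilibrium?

Let X = conversion of R; extent ξ = 4·X mol/L.
Concentrations: [R] = 4 − 4X; [V] = 4X.
K = [V] / ([R]).
Solving K = 1.17 for X ∈ (0,1): X = 0.539.

X = 0.539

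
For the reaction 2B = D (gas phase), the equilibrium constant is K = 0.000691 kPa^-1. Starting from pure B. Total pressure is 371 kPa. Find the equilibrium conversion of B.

X = 0.297

Take 1 mol B as basis and let X be its fractional conversion, so ξ = 0.5X.
Mole table: n_B = 1 − X; n_D = 0.5X.
n_T = Σnᵢ = 1 − 0.5X.
With p_i = (n_i/n_T)P, K = p_D / (p_B^2).
Substituting and setting equal to 0.000691 kPa^-1 gives a polynomial in X; the root in (0,1) is X = 0.297.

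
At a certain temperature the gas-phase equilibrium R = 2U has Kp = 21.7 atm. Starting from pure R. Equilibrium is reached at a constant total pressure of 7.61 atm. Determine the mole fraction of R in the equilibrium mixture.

Let X = conversion of R (basis 1 mol R); extent of reaction ξ = X.
At extent ξ: n_R = 1 − X; n_U = 2X.
Summing: n_T = 1 + X.
With p_i = (n_i/n_T)P, Kp = p_U^2 / (p_R).
Substituting and setting equal to 21.7 atm gives a polynomial in X; the root in (0,1) is X = 0.645.
Then n_R = 0.355, n_T = 1.65, so y_R = 0.216.

y_R = 0.216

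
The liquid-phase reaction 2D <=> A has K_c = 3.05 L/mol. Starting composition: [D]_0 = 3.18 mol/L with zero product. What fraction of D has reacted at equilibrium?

X = 0.797

Let X = conversion of D; extent ξ = 3.18X/2 mol/L.
Concentrations: [D] = 3.18 − 3.18X; [A] = 1.59X.
K_c = [A] / ([D]^2).
Setting equal to 3.05 and solving for X on (0,1) gives X = 0.797.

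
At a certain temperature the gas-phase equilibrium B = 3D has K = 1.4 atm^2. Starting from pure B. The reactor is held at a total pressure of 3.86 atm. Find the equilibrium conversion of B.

X = 0.173

Basis: 1 mol B initially; let X = conversion of B. Extent ξ = X.
Species balance: n_B = 1 − X; n_D = 3X.
Summing: n_T = 1 + 2X.
y_i = n_i/n_T, p_i = y_i·P. K = p_D^3 / (p_B).
Substituting and setting equal to 1.4 atm^2 gives a polynomial in X; the root in (0,1) is X = 0.173.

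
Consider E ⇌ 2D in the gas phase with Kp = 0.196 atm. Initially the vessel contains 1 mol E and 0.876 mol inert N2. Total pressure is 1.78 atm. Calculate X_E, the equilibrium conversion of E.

Basis: 1 mol E initially; let X = conversion of E. Extent ξ = X.
Moles: n_E = 1 − X; n_D = 2X; n_I = 0.876 (inert).
Total moles n_T = 1.88 + X.
With p_i = (n_i/n_T)P, Kp = p_D^2 / (p_E).
Equating to 0.196 atm and solving on 0 < X < 1: X = 0.213.

X = 0.213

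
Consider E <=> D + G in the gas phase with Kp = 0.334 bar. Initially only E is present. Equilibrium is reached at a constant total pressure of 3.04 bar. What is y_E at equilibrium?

Basis: 1 mol E initially; let X = conversion of E. Extent ξ = X.
Species balance: n_E = 1 − X; n_D = X; n_G = X.
Total moles n_T = 1 + X.
Mole fractions y_i = n_i/n_T; Kp = p_D p_G / (p_E) with p_i = y_i·P.
Equating to 0.334 bar and solving on 0 < X < 1: X = 0.315.
Then n_E = 0.685, n_T = 1.31, so y_E = 0.521.

y_E = 0.521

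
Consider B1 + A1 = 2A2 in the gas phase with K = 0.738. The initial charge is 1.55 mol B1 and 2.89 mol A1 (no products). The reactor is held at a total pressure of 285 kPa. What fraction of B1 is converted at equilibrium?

Take 1.55 mol B1 as basis and let X be its fractional conversion, so ξ = 1.55X.
At extent ξ: n_B1 = 1.55 − 1.55X; n_A1 = 2.89 − 1.55X; n_A2 = 3.1X.
Since Δν = 0, n_T = 4.44 throughout.
y_i = n_i/n_T, p_i = y_i·P. K = p_A2^2 / (p_B1 p_A1).
Substituting and setting equal to 0.738 gives a polynomial in X; the root in (0,1) is X = 0.402.

X = 0.402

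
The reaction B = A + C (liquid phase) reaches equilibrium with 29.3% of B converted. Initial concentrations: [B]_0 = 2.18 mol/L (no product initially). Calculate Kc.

Let X = conversion of B.
Concentrations: [B] = 2.18 − 2.18X; [A] = 2.18X; [C] = 2.18X.
At X = 0.293: [B] = 1.54, [A] = 0.639, [C] = 0.639.
Kc = [A] [C] / ([B]) = 0.265 mol/L.

Kc = 0.265 mol/L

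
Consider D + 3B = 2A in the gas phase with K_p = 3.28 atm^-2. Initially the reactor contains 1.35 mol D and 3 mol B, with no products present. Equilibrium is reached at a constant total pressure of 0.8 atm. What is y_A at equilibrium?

Take 3 mol B as basis and let X be its fractional conversion, so ξ = X.
Mole table: n_D = 1.35 − X; n_B = 3 − 3X; n_A = 2X.
Summing: n_T = 4.35 − 2X.
With p_i = (n_i/n_T)P, K_p = p_A^2 / (p_D p_B^3).
This yields a degree-4 equation in X; solving on (0,1), X = 0.437.
Then n_A = 0.874, n_T = 3.48, so y_A = 0.251.

y_A = 0.251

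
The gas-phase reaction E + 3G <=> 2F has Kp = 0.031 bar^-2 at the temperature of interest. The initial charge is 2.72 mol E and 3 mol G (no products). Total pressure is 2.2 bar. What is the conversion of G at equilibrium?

X = 0.211

Take 3 mol G as basis and let X be its fractional conversion, so ξ = X.
At extent ξ: n_E = 2.72 − X; n_G = 3 − 3X; n_F = 2X.
Total moles n_T = 5.72 − 2X.
y_i = n_i/n_T, p_i = y_i·P. Kp = p_F^2 / (p_E p_G^3).
Setting this equal to 0.031 bar^-2 and taking the physical root (0 < X < 1) gives X = 0.211.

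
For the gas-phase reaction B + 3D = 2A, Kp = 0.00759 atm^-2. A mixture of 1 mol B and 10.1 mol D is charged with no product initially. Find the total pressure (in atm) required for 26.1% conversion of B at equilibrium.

P = 2.59 atm

Basis: 1 mol B initially; let X = conversion of B. Extent ξ = X.
Moles: n_B = 1 − X; n_D = 10.1 − 3X; n_A = 2X.
Total moles n_T = 11.1 − 2X.
Kp = p_A^2 / (p_B p_D^3) with p_i = (n_i/n_T)·P.
At X = 0.261: the mole-fraction product g(X) = Π y_i^ν_i = 0.05101. Since Kp = g(X)·P^{-2}, P = (g/Kp)^(1/2) = (0.05101/0.00759)^(1/2) = 2.59 atm.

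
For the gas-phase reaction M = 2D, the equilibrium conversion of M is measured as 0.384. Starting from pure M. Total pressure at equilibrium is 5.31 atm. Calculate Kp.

Let X = conversion of M (basis 1 mol M); extent of reaction ξ = X.
At extent ξ: n_M = 1 − X; n_D = 2X.
Total moles n_T = 1 + X.
At X = 0.384: n_M = 0.616, n_D = 0.768, n_T = 1.38.
p_i = (n_i/n_T)·P. Kp = p_D^2 / (p_M) = 3.67 atm.

Kp = 3.67 atm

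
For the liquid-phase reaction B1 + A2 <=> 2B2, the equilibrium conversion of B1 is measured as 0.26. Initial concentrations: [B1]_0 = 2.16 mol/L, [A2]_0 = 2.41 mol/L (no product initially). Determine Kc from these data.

Kc = 0.427

Let X = conversion of B1.
Concentrations: [B1] = 2.16 − 2.16X; [A2] = 2.41 − 2.16X; [B2] = 4.32X.
At X = 0.26: [B1] = 1.6, [A2] = 1.85, [B2] = 1.12.
Kc = [B2]^2 / ([B1] [A2]) = 0.427.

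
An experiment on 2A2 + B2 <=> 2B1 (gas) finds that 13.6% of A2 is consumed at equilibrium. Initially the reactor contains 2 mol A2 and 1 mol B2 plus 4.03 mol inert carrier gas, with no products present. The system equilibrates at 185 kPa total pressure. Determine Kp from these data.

Basis: 2 mol A2 initially; let X = conversion of A2. Extent ξ = X.
Species balance: n_A2 = 2 − 2X; n_B2 = 1 − X; n_B1 = 2X; n_I = 4.03 (inert).
Summing: n_T = 7.03 − X.
At X = 0.136: n_A2 = 1.73, n_B2 = 0.864, n_B1 = 0.272, n_T = 6.89.
p_i = (n_i/n_T)·P. Kp = p_B1^2 / (p_A2^2 p_B2) = 0.00107 kPa^-1.

Kp = 0.00107 kPa^-1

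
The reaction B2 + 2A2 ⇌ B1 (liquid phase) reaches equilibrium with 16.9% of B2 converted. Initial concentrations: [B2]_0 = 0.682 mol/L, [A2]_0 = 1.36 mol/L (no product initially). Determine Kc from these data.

Kc = 0.159 (mol/L)^-2

Let X = conversion of B2.
Concentrations: [B2] = 0.682 − 0.682X; [A2] = 1.36 − 1.36X; [B1] = 0.682X.
At X = 0.169: [B2] = 0.567, [A2] = 1.13, [B1] = 0.115.
Kc = [B1] / ([B2] [A2]^2) = 0.159 (mol/L)^-2.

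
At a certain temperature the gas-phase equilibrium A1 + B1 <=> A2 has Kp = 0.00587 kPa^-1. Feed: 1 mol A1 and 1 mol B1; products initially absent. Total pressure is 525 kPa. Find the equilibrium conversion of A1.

Basis: 1 mol A1 initially; let X = conversion of A1. Extent ξ = X.
Mole table: n_A1 = 1 − X; n_B1 = 1 − X; n_A2 = X.
n_T = Σnᵢ = 2 − X.
y_i = n_i/n_T, p_i = y_i·P. Kp = p_A2 / (p_A1 p_B1).
Setting this equal to 0.00587 kPa^-1 and taking the physical root (0 < X < 1) gives X = 0.505.

X = 0.505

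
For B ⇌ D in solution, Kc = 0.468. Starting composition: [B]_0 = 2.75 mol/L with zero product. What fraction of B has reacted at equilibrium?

Let X = conversion of B; extent ξ = 2.75·X mol/L.
Concentrations: [B] = 2.75 − 2.75X; [D] = 2.75X.
Kc = [D] / ([B]).
Setting equal to 0.468 and solving for X on (0,1) gives X = 0.319.

X = 0.319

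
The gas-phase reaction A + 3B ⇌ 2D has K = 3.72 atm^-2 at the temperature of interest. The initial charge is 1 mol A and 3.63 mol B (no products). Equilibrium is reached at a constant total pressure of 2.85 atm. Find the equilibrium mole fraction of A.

Take 1 mol A as basis and let X be its fractional conversion, so ξ = X.
Moles: n_A = 1 − X; n_B = 3.63 − 3X; n_D = 2X.
Summing: n_T = 4.63 − 2X.
Mole fractions y_i = n_i/n_T; K = p_D^2 / (p_A p_B^3) with p_i = y_i·P.
Substituting and setting equal to 3.72 atm^-2 gives a polynomial in X; the root in (0,1) is X = 0.741.
Then n_A = 0.259, n_T = 3.15, so y_A = 0.082.

y_A = 0.082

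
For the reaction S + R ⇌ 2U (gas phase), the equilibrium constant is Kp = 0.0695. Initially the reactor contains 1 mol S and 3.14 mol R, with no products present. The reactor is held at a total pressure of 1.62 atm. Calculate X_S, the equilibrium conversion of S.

Take 1 mol S as basis and let X be its fractional conversion, so ξ = X.
Moles: n_S = 1 − X; n_R = 3.14 − X; n_U = 2X.
Total moles n_T = 4.14 (Δν = 0, constant).
Mole fractions y_i = n_i/n_T; Kp = p_U^2 / (p_S p_R) with p_i = y_i·P.
This yields a degree-2 equation in X; solving on (0,1), X = 0.202.

X = 0.202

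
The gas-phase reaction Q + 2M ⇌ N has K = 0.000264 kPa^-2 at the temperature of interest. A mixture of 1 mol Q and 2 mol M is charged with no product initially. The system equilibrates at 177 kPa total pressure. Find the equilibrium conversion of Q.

X = 0.612

Let X = conversion of Q (basis 1 mol Q); extent of reaction ξ = X.
Species balance: n_Q = 1 − X; n_M = 2 − 2X; n_N = X.
Summing: n_T = 3 − 2X.
y_i = n_i/n_T, p_i = y_i·P. K = p_N / (p_Q p_M^2).
Equating to 0.000264 kPa^-2 and solving on 0 < X < 1: X = 0.612.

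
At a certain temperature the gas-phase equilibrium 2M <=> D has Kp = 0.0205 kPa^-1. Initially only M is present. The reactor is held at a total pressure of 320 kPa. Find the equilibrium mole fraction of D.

y_D = 0.678

Let X = conversion of M (basis 1 mol M); extent of reaction ξ = 0.5X.
Moles: n_M = 1 − X; n_D = 0.5X.
n_T = Σnᵢ = 1 − 0.5X.
With p_i = (n_i/n_T)P, Kp = p_D / (p_M^2).
Equating to 0.0205 kPa^-1 and solving on 0 < X < 1: X = 0.808.
Then n_D = 0.404, n_T = 0.596, so y_D = 0.678.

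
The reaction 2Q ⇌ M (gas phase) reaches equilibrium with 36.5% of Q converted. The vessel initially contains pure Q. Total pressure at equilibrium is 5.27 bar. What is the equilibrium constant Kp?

Kp = 0.0702 bar^-1

Take 1 mol Q as basis and let X be its fractional conversion, so ξ = 0.5X.
Moles: n_Q = 1 − X; n_M = 0.5X.
n_T = Σnᵢ = 1 − 0.5X.
At X = 0.365: n_Q = 0.635, n_M = 0.182, n_T = 0.818.
p_i = (n_i/n_T)·P. Kp = p_M / (p_Q^2) = 0.0702 bar^-1.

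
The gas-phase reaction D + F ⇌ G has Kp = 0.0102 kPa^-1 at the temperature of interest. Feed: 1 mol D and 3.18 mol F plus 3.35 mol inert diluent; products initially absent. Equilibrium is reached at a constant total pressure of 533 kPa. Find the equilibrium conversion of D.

X = 0.666

Let X = conversion of D (basis 1 mol D); extent of reaction ξ = X.
Mole table: n_D = 1 − X; n_F = 3.18 − X; n_G = X; n_I = 3.35 (inert).
Summing: n_T = 7.53 − X.
y_i = n_i/n_T, p_i = y_i·P. Kp = p_G / (p_D p_F).
Setting this equal to 0.0102 kPa^-1 and taking the physical root (0 < X < 1) gives X = 0.666.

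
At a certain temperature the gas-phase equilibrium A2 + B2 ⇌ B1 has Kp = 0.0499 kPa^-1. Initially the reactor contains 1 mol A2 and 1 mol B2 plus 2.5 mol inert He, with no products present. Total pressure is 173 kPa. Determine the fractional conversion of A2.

Basis: 1 mol A2 initially; let X = conversion of A2. Extent ξ = X.
Mole table: n_A2 = 1 − X; n_B2 = 1 − X; n_B1 = X; n_I = 2.5 (inert).
Summing: n_T = 4.5 − X.
With p_i = (n_i/n_T)P, Kp = p_B1 / (p_A2 p_B2).
This yields a degree-2 equation in X; solving on (0,1), X = 0.513.

X = 0.513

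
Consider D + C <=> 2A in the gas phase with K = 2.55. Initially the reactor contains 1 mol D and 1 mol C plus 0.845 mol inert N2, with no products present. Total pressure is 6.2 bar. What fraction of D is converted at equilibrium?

X = 0.444

Take 1 mol D as basis and let X be its fractional conversion, so ξ = X.
At extent ξ: n_D = 1 − X; n_C = 1 − X; n_A = 2X; n_I = 0.845 (inert).
n_T stays at 2.84 (no change in mole number).
Mole fractions y_i = n_i/n_T; K = p_A^2 / (p_D p_C) with p_i = y_i·P.
This yields a degree-2 equation in X; solving on (0,1), X = 0.444.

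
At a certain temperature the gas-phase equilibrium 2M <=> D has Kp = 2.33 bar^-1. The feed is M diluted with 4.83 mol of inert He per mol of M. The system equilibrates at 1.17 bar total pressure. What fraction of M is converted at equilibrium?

Basis: 1 mol M initially; let X = conversion of M. Extent ξ = 0.5X.
Mole table: n_M = 1 − X; n_D = 0.5X; n_I = 4.83 (inert).
n_T = Σnᵢ = 5.83 − 0.5X.
Mole fractions y_i = n_i/n_T; Kp = p_D / (p_M^2) with p_i = y_i·P.
Setting this equal to 2.33 bar^-1 and taking the physical root (0 < X < 1) gives X = 0.376.

X = 0.376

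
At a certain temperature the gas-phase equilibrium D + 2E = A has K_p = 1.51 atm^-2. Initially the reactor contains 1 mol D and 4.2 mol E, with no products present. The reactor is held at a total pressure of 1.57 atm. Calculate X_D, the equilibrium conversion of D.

Take 1 mol D as basis and let X be its fractional conversion, so ξ = X.
At extent ξ: n_D = 1 − X; n_E = 4.2 − 2X; n_A = X.
Summing: n_T = 5.2 − 2X.
With p_i = (n_i/n_T)P, K_p = p_A / (p_D p_E^2).
Setting this equal to 1.51 atm^-2 and taking the physical root (0 < X < 1) gives X = 0.671.

X = 0.671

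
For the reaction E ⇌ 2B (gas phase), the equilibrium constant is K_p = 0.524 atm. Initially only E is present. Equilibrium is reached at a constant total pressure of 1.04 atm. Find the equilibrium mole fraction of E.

Basis: 1 mol E initially; let X = conversion of E. Extent ξ = X.
Moles: n_E = 1 − X; n_B = 2X.
Total moles n_T = 1 + X.
With p_i = (n_i/n_T)P, K_p = p_B^2 / (p_E).
Equating to 0.524 atm and solving on 0 < X < 1: X = 0.334.
Then n_E = 0.666, n_T = 1.33, so y_E = 0.499.

y_E = 0.499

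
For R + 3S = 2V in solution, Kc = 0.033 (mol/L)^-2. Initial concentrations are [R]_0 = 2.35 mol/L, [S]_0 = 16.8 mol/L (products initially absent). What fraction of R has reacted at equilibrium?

X = 0.842

Let X = conversion of R; extent ξ = 2.35·X mol/L.
Concentrations: [R] = 2.35 − 2.35X; [S] = 16.8 − 7.05X; [V] = 4.7X.
Kc = [V]^2 / ([R] [S]^3).
Equating to 0.033 (mol/L)^-2: the physical root is X = 0.842.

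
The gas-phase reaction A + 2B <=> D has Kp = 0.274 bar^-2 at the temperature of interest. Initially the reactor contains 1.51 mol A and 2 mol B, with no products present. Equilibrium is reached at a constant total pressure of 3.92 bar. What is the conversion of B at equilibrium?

X = 0.554

Basis: 2 mol B initially; let X = conversion of B. Extent ξ = X.
At extent ξ: n_A = 1.51 − X; n_B = 2 − 2X; n_D = X.
n_T = Σnᵢ = 3.51 − 2X.
Mole fractions y_i = n_i/n_T; Kp = p_D / (p_A p_B^2) with p_i = y_i·P.
Equating to 0.274 bar^-2 and solving on 0 < X < 1: X = 0.554.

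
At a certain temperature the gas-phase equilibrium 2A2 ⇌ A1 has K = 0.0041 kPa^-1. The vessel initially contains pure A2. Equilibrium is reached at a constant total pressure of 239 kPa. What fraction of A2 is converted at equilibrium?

Take 1 mol A2 as basis and let X be its fractional conversion, so ξ = 0.5X.
Mole table: n_A2 = 1 − X; n_A1 = 0.5X.
Total moles n_T = 1 − 0.5X.
With p_i = (n_i/n_T)P, K = p_A1 / (p_A2^2).
Setting this equal to 0.0041 kPa^-1 and taking the physical root (0 < X < 1) gives X = 0.549.

X = 0.549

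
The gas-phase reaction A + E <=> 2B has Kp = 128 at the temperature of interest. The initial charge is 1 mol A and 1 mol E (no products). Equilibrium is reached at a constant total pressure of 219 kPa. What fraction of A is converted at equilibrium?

Take 1 mol A as basis and let X be its fractional conversion, so ξ = X.
Mole table: n_A = 1 − X; n_E = 1 − X; n_B = 2X.
Total moles n_T = 2 (Δν = 0, constant).
y_i = n_i/n_T, p_i = y_i·P. Kp = p_B^2 / (p_A p_E).
Equating to 128 and solving on 0 < X < 1: X = 0.850.

X = 0.850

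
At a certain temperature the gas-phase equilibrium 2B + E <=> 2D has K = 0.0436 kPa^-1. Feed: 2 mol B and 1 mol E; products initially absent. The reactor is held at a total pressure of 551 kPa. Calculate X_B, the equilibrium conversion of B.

X = 0.653

Basis: 2 mol B initially; let X = conversion of B. Extent ξ = X.
Species balance: n_B = 2 − 2X; n_E = 1 − X; n_D = 2X.
n_T = Σnᵢ = 3 − X.
Mole fractions y_i = n_i/n_T; K = p_D^2 / (p_B^2 p_E) with p_i = y_i·P.
Equating to 0.0436 kPa^-1 and solving on 0 < X < 1: X = 0.653.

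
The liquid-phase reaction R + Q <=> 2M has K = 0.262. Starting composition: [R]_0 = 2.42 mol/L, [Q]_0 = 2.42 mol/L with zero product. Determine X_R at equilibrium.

X = 0.204

Let X = conversion of R; extent ξ = 2.42·X mol/L.
Concentrations: [R] = 2.42 − 2.42X; [Q] = 2.42 − 2.42X; [M] = 4.84X.
K = [M]^2 / ([R] [Q]).
Equating to 0.262: the physical root is X = 0.204.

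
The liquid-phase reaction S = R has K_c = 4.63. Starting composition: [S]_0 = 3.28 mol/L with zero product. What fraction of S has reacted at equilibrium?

X = 0.822

Let X = conversion of S; extent ξ = 3.28·X mol/L.
Concentrations: [S] = 3.28 − 3.28X; [R] = 3.28X.
K_c = [R] / ([S]).
Equating to 4.63: the physical root is X = 0.822.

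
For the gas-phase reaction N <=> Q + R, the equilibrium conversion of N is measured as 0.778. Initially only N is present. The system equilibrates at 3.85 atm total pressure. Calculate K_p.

Basis: 1 mol N initially; let X = conversion of N. Extent ξ = X.
Species balance: n_N = 1 − X; n_Q = X; n_R = X.
n_T = Σnᵢ = 1 + X.
At X = 0.778: n_N = 0.222, n_Q = 0.778, n_R = 0.778, n_T = 1.78.
p_i = (n_i/n_T)·P. K_p = p_Q p_R / (p_N) = 5.9 atm.

K_p = 5.9 atm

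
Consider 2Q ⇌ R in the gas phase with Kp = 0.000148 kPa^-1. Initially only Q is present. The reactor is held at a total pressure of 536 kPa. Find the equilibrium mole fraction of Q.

Let X = conversion of Q (basis 1 mol Q); extent of reaction ξ = 0.5X.
Species balance: n_Q = 1 − X; n_R = 0.5X.
n_T = Σnᵢ = 1 − 0.5X.
With p_i = (n_i/n_T)P, Kp = p_R / (p_Q^2).
Equating to 0.000148 kPa^-1 and solving on 0 < X < 1: X = 0.129.
Then n_Q = 0.871, n_T = 0.936, so y_Q = 0.931.

y_Q = 0.931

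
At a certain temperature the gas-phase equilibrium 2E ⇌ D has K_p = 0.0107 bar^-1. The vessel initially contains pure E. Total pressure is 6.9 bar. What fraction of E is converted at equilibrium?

X = 0.121

Let X = conversion of E (basis 1 mol E); extent of reaction ξ = 0.5X.
Mole table: n_E = 1 − X; n_D = 0.5X.
Total moles n_T = 1 − 0.5X.
Mole fractions y_i = n_i/n_T; K_p = p_D / (p_E^2) with p_i = y_i·P.
Equating to 0.0107 bar^-1 and solving on 0 < X < 1: X = 0.121.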